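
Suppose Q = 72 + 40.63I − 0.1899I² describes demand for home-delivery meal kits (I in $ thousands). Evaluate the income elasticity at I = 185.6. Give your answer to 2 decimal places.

At I = 185.6: Q = 1071.3743.
dQ/dI = 40.63 − 0.3798I = -29.86088.
η = (dQ/dI)·(I/Q) = -29.86088 × (185.6/1071.3743) = -5.17.

-5.17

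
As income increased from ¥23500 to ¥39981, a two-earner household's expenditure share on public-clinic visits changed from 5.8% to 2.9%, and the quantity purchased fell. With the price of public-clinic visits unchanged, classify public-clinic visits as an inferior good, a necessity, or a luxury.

inferior good

Quantity demanded falls as income rises, so η < 0.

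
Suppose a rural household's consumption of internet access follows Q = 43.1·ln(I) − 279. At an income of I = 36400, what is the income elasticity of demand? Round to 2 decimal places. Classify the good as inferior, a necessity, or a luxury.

At I = 36400: Q = 173.650.
dQ/dI = 43.1/I = 0.00118407 at this income.
η = (dQ/dI)·(I/Q) = 0.00118407 × (36400/173.650) = 0.25.
Since 0 < η < 1, the good is a necessity.

0.25 (necessity)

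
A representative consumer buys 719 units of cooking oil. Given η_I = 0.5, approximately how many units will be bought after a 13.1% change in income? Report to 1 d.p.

766.1

%ΔQ ≈ η × %ΔI = 0.5 × 13.1% = 6.55%.
New Q ≈ 719 × (1 + 0.0655) = 766.1.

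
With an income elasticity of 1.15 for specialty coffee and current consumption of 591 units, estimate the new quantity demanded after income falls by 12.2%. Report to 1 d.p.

%ΔQ ≈ η × %ΔI = 1.15 × (-12.2%) = -14.03%.
New Q ≈ 591 × (1 − 0.1403) = 508.1.

508.1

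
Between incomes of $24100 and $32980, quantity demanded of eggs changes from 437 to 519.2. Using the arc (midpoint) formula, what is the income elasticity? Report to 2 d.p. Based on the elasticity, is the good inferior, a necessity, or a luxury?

ΔQ = 519.2 − 437 = 82.2; midpoint Q̄ = (437 + 519.2)/2 = 478.1.
ΔI = 32980 − 24100 = 8880; midpoint Ī = (24100 + 32980)/2 = 28540.
η = (ΔQ/Q̄) ÷ (ΔI/Ī) = (82.2/478.1) ÷ (8880/28540) = 0.55.
0 < η < 1 ⇒ necessity.

0.55 (necessity)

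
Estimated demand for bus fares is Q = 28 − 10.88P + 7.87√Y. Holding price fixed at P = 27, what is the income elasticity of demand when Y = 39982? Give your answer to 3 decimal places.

At P = 27, Y = 39982: Q = 1307.886.
Holding P constant, ∂Q/∂Y = 7.87/(2√Y) = 0.0196794.
η_Y = (∂Q/∂Y)·(Y/Q) = 0.0196794 × (39982/1307.886) = 0.602.

0.602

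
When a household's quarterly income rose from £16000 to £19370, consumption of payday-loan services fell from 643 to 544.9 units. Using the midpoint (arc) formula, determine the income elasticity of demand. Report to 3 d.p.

-0.867

ΔQ = 544.9 − 643 = -98.1; midpoint Q̄ = (643 + 544.9)/2 = 593.95.
ΔI = 19370 − 16000 = 3370; midpoint Ī = (16000 + 19370)/2 = 17685.
η = (ΔQ/Q̄) ÷ (ΔI/Ī) = (-98.1/593.95) ÷ (3370/17685) = -0.867.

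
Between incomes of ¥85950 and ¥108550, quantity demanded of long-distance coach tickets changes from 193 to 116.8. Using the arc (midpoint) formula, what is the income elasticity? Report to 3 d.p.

ΔQ = 116.8 − 193 = -76.2; midpoint Q̄ = (193 + 116.8)/2 = 154.9.
ΔI = 108550 − 85950 = 22600; midpoint Ī = (85950 + 108550)/2 = 97250.
η = (ΔQ/Q̄) ÷ (ΔI/Ī) = (-76.2/154.9) ÷ (22600/97250) = -2.117.

-2.117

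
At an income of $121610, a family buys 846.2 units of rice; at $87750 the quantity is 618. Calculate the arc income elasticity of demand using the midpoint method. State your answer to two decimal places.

ΔQ = 618 − 846.2 = -228.2; midpoint Q̄ = (846.2 + 618)/2 = 732.1.
ΔI = 87750 − 121610 = -33860; midpoint Ī = (121610 + 87750)/2 = 104680.
η = (ΔQ/Q̄) ÷ (ΔI/Ī) = (-228.2/732.1) ÷ (-33860/104680) = 0.96.

0.96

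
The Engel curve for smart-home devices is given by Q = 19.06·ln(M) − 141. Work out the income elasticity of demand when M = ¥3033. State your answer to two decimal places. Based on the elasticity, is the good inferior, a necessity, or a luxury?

At M = 3033: Q = 11.810.
dQ/dM = 19.06/M = 0.00628421 at this income.
η = (dQ/dM)·(M/Q) = 0.00628421 × (3033/11.810) = 1.61.
Since η > 1, the good is a luxury.

1.61 (luxury)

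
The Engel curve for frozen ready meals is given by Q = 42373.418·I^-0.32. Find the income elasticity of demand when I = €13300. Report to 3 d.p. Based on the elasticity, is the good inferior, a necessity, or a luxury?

For Q = A·I^β the income elasticity is constant and equal to β.
Here β = -0.32, so η = -0.320.
Since η < 0, the good is an inferior good.

-0.320 (inferior good)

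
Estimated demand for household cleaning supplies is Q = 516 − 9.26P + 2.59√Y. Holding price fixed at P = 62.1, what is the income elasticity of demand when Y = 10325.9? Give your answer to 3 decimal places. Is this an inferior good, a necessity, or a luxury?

0.645 (necessity)

At P = 62.1, Y = 10325.9: Q = 204.141.
Holding P constant, ∂Q/∂Y = 2.59/(2√Y) = 0.012744.
η_Y = (∂Q/∂Y)·(Y/Q) = 0.012744 × (10325.9/204.141) = 0.645.
Since 0 < η < 1, this is a necessity.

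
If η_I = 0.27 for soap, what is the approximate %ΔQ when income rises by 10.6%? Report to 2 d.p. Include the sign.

%ΔQ ≈ η × %ΔI = 0.27 × 10.6% = 2.86%.

2.86%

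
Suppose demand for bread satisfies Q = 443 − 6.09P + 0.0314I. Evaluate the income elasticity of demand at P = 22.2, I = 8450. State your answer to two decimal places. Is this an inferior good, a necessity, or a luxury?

0.46 (necessity)

At P = 22.2, I = 8450: Q = 573.132.
Holding P constant, ∂Q/∂I = 0.0314.
η_I = (∂Q/∂I)·(I/Q) = 0.0314 × (8450/573.132) = 0.46.
Since 0 < η < 1, this is a necessity.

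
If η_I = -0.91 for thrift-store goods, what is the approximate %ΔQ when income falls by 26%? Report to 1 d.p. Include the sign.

23.7%

%ΔQ ≈ η × %ΔI = -0.91 × (-26%) = 23.7%.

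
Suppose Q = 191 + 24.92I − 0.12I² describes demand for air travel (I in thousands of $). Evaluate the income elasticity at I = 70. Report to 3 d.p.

0.422

At I = 70: Q = 1347.4000.
dQ/dI = 24.92 − 0.24I = 8.12000.
η = (dQ/dI)·(I/Q) = 8.12000 × (70/1347.4000) = 0.422.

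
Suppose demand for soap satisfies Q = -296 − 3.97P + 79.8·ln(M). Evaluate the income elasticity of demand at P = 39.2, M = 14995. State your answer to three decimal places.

At P = 39.2, M = 14995: Q = 315.691.
Holding P constant, ∂Q/∂M = 79.8/M = 0.00532177.
η_M = (∂Q/∂M)·(M/Q) = 0.00532177 × (14995/315.691) = 0.253.

0.253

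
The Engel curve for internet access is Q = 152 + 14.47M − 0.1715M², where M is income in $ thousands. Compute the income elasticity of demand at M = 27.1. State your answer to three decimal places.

0.335

At M = 27.1: Q = 418.1857.
dQ/dM = 14.47 − 0.343M = 5.17470.
η = (dQ/dM)·(M/Q) = 5.17470 × (27.1/418.1857) = 0.335.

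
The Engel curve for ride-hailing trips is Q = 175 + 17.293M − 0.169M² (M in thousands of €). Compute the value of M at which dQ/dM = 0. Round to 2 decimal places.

51.16

dQ/dM = 17.293 − 0.338M.
The good is inferior where dQ/dM < 0. Setting dQ/dM = 0 gives M = 17.293 / 0.338 = 51.16.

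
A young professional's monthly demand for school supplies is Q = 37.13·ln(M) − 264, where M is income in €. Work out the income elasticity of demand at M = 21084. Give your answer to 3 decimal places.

0.351

At M = 21084: Q = 105.676.
dQ/dM = 37.13/M = 0.00176105 at this income.
η = (dQ/dM)·(M/Q) = 0.00176105 × (21084/105.676) = 0.351.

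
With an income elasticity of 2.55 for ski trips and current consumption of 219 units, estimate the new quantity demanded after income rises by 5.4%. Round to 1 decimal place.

249.2

%ΔQ ≈ η × %ΔI = 2.55 × 5.4% = 13.77%.
New Q ≈ 219 × (1 + 0.1377) = 249.2.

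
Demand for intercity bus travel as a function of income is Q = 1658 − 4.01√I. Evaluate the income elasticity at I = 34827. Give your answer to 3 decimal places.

-0.411

At I = 34827: Q = 909.654.
dQ/dI = -4.01/(2√I) = -0.0107438 at this income.
η = (dQ/dI)·(I/Q) = -0.0107438 × (34827/909.654) = -0.411.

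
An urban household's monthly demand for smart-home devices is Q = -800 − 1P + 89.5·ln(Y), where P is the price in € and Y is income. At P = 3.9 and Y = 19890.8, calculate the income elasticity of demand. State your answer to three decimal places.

At P = 3.9, Y = 19890.8: Q = 81.972.
Holding P constant, ∂Q/∂Y = 89.5/Y = 0.00449957.
η_Y = (∂Q/∂Y)·(Y/Q) = 0.00449957 × (19890.8/81.972) = 1.092.

1.092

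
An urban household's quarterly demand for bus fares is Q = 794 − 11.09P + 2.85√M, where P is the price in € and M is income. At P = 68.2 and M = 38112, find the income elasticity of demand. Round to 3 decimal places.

0.468

At P = 68.2, M = 38112: Q = 594.047.
Holding P constant, ∂Q/∂M = 2.85/(2√M) = 0.00729935.
η_M = (∂Q/∂M)·(M/Q) = 0.00729935 × (38112/594.047) = 0.468.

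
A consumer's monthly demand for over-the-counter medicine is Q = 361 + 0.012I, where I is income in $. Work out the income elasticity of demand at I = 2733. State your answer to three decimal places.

0.083

At I = 2733: Q = 393.796.
dQ/dI = 0.012.
η = (dQ/dI)·(I/Q) = 0.012 × (2733/393.796) = 0.083.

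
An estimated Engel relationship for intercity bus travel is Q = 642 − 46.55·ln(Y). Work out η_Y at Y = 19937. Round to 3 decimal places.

-0.257

At Y = 19937: Q = 181.140.
dQ/dY = -46.55/Y = -0.00233485 at this income.
η = (dQ/dY)·(Y/Q) = -0.00233485 × (19937/181.140) = -0.257.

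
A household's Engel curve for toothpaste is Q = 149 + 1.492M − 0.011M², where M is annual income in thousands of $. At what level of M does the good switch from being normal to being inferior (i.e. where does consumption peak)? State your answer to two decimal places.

dQ/dM = 1.492 − 0.022M.
The good is inferior where dQ/dM < 0. Setting dQ/dM = 0 gives M = 1.492 / 0.022 = 67.82.

67.82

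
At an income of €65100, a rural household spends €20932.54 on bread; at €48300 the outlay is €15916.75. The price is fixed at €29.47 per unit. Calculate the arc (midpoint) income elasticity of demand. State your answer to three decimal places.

0.919

With a constant price, Q₁ = 20932.54/29.47 = 710.300 and Q₂ = 15916.75/29.47 = 540.100 (equivalently, work directly with expenditure since P cancels).
Midpoint %ΔQ = (15916.75 − 20932.54)/18424.65 = -0.27223; midpoint %ΔI = (48300 − 65100)/56700 = -0.29630.
η = -0.27223 / -0.29630 = 0.919.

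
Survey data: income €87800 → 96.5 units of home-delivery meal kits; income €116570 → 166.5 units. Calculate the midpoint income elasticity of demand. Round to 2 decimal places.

1.89

ΔQ = 166.5 − 96.5 = 70; midpoint Q̄ = (96.5 + 166.5)/2 = 131.5.
ΔI = 116570 − 87800 = 28770; midpoint Ī = (87800 + 116570)/2 = 102185.
η = (ΔQ/Q̄) ÷ (ΔI/Ī) = (70/131.5) ÷ (28770/102185) = 1.89.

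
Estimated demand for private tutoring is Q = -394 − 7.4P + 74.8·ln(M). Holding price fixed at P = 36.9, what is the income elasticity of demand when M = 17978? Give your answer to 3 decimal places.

1.138

At P = 36.9, M = 17978: Q = 65.748.
Holding P constant, ∂Q/∂M = 74.8/M = 0.00416064.
η_M = (∂Q/∂M)·(M/Q) = 0.00416064 × (17978/65.748) = 1.138.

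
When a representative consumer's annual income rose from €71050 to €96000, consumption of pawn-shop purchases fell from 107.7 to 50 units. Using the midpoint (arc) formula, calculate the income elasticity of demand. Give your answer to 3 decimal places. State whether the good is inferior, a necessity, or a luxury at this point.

-2.450 (inferior good)

ΔQ = 50 − 107.7 = -57.7; midpoint Q̄ = (107.7 + 50)/2 = 78.85.
ΔI = 96000 − 71050 = 24950; midpoint Ī = (71050 + 96000)/2 = 83525.
η = (ΔQ/Q̄) ÷ (ΔI/Ī) = (-57.7/78.85) ÷ (24950/83525) = -2.450.
η < 0 ⇒ inferior good.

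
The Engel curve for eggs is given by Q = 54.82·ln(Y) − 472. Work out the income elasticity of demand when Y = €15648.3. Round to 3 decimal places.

At Y = 15648.3: Q = 57.458.
dQ/dY = 54.82/Y = 0.00350326 at this income.
η = (dQ/dY)·(Y/Q) = 0.00350326 × (15648.3/57.458) = 0.954.

0.954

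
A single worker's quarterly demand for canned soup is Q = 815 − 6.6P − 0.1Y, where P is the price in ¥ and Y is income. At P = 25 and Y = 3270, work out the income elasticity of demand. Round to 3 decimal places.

-1.012

At P = 25, Y = 3270: Q = 323.000.
Holding P constant, ∂Q/∂Y = −0.1.
η_Y = (∂Q/∂Y)·(Y/Q) = -0.1 × (3270/323.000) = -1.012.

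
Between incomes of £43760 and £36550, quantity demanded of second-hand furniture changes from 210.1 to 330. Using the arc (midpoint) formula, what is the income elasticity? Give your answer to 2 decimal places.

ΔQ = 330 − 210.1 = 119.9; midpoint Q̄ = (210.1 + 330)/2 = 270.05.
ΔI = 36550 − 43760 = -7210; midpoint Ī = (43760 + 36550)/2 = 40155.
η = (ΔQ/Q̄) ÷ (ΔI/Ī) = (119.9/270.05) ÷ (-7210/40155) = -2.47.

-2.47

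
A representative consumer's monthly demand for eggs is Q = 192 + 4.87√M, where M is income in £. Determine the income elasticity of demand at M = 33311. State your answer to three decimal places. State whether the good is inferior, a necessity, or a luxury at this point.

At M = 33311: Q = 1080.838.
dQ/dM = 4.87/(2√M) = 0.0133415 at this income.
η = (dQ/dM)·(M/Q) = 0.0133415 × (33311/1080.838) = 0.411.
Since 0 < η < 1, the good is a necessity.

0.411 (necessity)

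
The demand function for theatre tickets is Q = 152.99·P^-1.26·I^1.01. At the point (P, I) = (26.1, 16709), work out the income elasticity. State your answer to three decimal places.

For a multiplicative demand Q = A·P^α·I^β, the income elasticity is β everywhere.
Here β = 1.01, so η = 1.010.

1.010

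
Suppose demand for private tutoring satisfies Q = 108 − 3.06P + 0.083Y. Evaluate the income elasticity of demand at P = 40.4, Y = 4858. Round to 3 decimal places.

At P = 40.4, Y = 4858: Q = 387.590.
Holding P constant, ∂Q/∂Y = 0.083.
η_Y = (∂Q/∂Y)·(Y/Q) = 0.083 × (4858/387.590) = 1.040.

1.040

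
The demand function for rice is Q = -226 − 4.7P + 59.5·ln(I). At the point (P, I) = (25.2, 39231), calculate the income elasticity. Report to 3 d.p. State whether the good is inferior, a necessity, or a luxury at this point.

At P = 25.2, I = 39231: Q = 284.905.
Holding P constant, ∂Q/∂I = 59.5/I = 0.00151666.
η_I = (∂Q/∂I)·(I/Q) = 0.00151666 × (39231/284.905) = 0.209.
Since 0 < η < 1, this is a necessity.

0.209 (necessity)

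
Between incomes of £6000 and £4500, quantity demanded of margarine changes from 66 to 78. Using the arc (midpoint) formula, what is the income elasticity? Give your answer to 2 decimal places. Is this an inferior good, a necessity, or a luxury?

-0.58 (inferior good)

ΔQ = 78 − 66 = 12; midpoint Q̄ = (66 + 78)/2 = 72.
ΔI = 4500 − 6000 = -1500; midpoint Ī = (6000 + 4500)/2 = 5250.
η = (ΔQ/Q̄) ÷ (ΔI/Ī) = (12/72) ÷ (-1500/5250) = -0.58.
η < 0 ⇒ inferior good.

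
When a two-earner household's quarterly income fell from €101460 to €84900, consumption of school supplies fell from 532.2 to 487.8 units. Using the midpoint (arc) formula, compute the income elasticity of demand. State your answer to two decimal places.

ΔQ = 487.8 − 532.2 = -44.4; midpoint Q̄ = (532.2 + 487.8)/2 = 510.
ΔI = 84900 − 101460 = -16560; midpoint Ī = (101460 + 84900)/2 = 93180.
η = (ΔQ/Q̄) ÷ (ΔI/Ī) = (-44.4/510) ÷ (-16560/93180) = 0.49.

0.49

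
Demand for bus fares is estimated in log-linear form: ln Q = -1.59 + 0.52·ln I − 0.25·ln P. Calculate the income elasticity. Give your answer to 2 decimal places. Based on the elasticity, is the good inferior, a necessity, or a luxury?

In a log-linear demand, the coefficient on ln I is the income elasticity.
So η = 0.52.
0 < η < 1 ⇒ necessity.

0.52 (necessity)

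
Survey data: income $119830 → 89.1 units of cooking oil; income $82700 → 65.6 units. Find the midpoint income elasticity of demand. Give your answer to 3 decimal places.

ΔQ = 65.6 − 89.1 = -23.5; midpoint Q̄ = (89.1 + 65.6)/2 = 77.35.
ΔI = 82700 − 119830 = -37130; midpoint Ī = (119830 + 82700)/2 = 101265.
η = (ΔQ/Q̄) ÷ (ΔI/Ī) = (-23.5/77.35) ÷ (-37130/101265) = 0.829.

0.829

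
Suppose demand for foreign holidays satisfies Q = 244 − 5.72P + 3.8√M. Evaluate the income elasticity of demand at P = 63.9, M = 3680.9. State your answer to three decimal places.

At P = 63.9, M = 3680.9: Q = 109.040.
Holding P constant, ∂Q/∂M = 3.8/(2√M) = 0.0313167.
η_M = (∂Q/∂M)·(M/Q) = 0.0313167 × (3680.9/109.040) = 1.057.

1.057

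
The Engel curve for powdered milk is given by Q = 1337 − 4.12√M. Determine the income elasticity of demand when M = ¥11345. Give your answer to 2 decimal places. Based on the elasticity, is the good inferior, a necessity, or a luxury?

-0.24 (inferior good)

At M = 11345: Q = 898.167.
dQ/dM = -4.12/(2√M) = -0.0193404 at this income.
η = (dQ/dM)·(M/Q) = -0.0193404 × (11345/898.167) = -0.24.
Since η < 0, the good is an inferior good.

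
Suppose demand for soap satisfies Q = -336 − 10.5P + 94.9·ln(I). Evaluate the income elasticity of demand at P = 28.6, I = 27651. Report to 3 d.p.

At P = 28.6, I = 27651: Q = 334.282.
Holding P constant, ∂Q/∂I = 94.9/I = 0.00343206.
η_I = (∂Q/∂I)·(I/Q) = 0.00343206 × (27651/334.282) = 0.284.

0.284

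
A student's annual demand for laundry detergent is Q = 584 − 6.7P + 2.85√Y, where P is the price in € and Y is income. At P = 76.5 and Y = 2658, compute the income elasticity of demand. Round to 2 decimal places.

0.34

At P = 76.5, Y = 2658: Q = 218.384.
Holding P constant, ∂Q/∂Y = 2.85/(2√Y) = 0.02764.
η_Y = (∂Q/∂Y)·(Y/Q) = 0.02764 × (2658/218.384) = 0.34.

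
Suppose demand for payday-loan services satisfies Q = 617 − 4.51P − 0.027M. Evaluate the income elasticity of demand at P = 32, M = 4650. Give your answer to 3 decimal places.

-0.362

At P = 32, M = 4650: Q = 347.130.
Holding P constant, ∂Q/∂M = −0.027.
η_M = (∂Q/∂M)·(M/Q) = -0.027 × (4650/347.130) = -0.362.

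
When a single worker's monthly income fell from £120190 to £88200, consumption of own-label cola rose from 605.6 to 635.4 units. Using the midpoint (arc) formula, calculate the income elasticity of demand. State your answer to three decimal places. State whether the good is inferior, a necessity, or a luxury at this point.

ΔQ = 635.4 − 605.6 = 29.8; midpoint Q̄ = (605.6 + 635.4)/2 = 620.5.
ΔI = 88200 − 120190 = -31990; midpoint Ī = (120190 + 88200)/2 = 104195.
η = (ΔQ/Q̄) ÷ (ΔI/Ī) = (29.8/620.5) ÷ (-31990/104195) = -0.156.
η < 0 ⇒ inferior good.

-0.156 (inferior good)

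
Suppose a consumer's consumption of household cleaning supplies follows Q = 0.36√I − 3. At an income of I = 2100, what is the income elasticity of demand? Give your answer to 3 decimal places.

At I = 2100: Q = 13.497.
dQ/dI = 0.36/(2√I) = 0.00392792 at this income.
η = (dQ/dI)·(I/Q) = 0.00392792 × (2100/13.497) = 0.611.

0.611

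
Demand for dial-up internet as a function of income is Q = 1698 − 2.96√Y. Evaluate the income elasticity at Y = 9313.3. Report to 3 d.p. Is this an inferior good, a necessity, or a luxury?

-0.101 (inferior good)

At Y = 9313.3: Q = 1412.344.
dQ/dY = -2.96/(2√Y) = -0.0153359 at this income.
η = (dQ/dY)·(Y/Q) = -0.0153359 × (9313.3/1412.344) = -0.101.
Since η < 0, the good is an inferior good.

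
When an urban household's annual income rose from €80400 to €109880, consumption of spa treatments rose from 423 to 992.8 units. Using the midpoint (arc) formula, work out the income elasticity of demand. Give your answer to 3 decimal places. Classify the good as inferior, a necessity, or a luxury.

2.598 (luxury)

ΔQ = 992.8 − 423 = 569.8; midpoint Q̄ = (423 + 992.8)/2 = 707.9.
ΔI = 109880 − 80400 = 29480; midpoint Ī = (80400 + 109880)/2 = 95140.
η = (ΔQ/Q̄) ÷ (ΔI/Ī) = (569.8/707.9) ÷ (29480/95140) = 2.598.
η > 1 ⇒ luxury.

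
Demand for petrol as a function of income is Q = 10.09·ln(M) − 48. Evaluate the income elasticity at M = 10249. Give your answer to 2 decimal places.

At M = 10249: Q = 45.180.
dQ/dM = 10.09/M = 0.000984486 at this income.
η = (dQ/dM)·(M/Q) = 0.000984486 × (10249/45.180) = 0.22.

0.22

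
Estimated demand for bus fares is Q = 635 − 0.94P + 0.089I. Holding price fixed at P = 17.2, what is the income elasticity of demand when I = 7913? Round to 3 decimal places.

At P = 17.2, I = 7913: Q = 1323.089.
Holding P constant, ∂Q/∂I = 0.089.
η_I = (∂Q/∂I)·(I/Q) = 0.089 × (7913/1323.089) = 0.532.

0.532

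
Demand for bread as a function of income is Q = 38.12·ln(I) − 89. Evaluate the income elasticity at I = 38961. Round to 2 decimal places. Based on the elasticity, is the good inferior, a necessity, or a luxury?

0.12 (necessity)

At I = 38961: Q = 313.940.
dQ/dI = 38.12/I = 0.000978414 at this income.
η = (dQ/dI)·(I/Q) = 0.000978414 × (38961/313.940) = 0.12.
Since 0 < η < 1, the good is a necessity.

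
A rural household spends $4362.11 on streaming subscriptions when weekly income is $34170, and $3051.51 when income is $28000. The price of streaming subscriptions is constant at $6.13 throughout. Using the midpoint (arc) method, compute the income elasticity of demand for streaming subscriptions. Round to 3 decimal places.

With a constant price, Q₁ = 4362.11/6.13 = 711.600 and Q₂ = 3051.51/6.13 = 497.799 (equivalently, work directly with expenditure since P cancels).
Midpoint %ΔQ = (3051.51 − 4362.11)/3706.81 = -0.35357; midpoint %ΔI = (28000 − 34170)/31085 = -0.19849.
η = -0.35357 / -0.19849 = 1.781.

1.781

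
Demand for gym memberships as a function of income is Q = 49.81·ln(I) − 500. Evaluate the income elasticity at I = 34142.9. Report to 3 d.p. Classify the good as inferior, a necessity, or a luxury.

2.499 (luxury)

At I = 34142.9: Q = 19.932.
dQ/dI = 49.81/I = 0.00145887 at this income.
η = (dQ/dI)·(I/Q) = 0.00145887 × (34142.9/19.932) = 2.499.
Since η > 1, the good is a luxury.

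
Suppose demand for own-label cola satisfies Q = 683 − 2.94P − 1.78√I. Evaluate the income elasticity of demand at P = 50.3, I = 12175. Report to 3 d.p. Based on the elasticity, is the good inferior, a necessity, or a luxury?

At P = 50.3, I = 12175: Q = 338.712.
Holding P constant, ∂Q/∂I = -1.78/(2√I) = -0.00806595.
η_I = (∂Q/∂I)·(I/Q) = -0.00806595 × (12175/338.712) = -0.290.
Since η < 0, this is an inferior good.

-0.290 (inferior good)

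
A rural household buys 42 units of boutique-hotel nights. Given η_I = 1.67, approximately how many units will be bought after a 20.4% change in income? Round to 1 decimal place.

%ΔQ ≈ η × %ΔI = 1.67 × 20.4% = 34.068%.
New Q ≈ 42 × (1 + 0.34068) = 56.3.

56.3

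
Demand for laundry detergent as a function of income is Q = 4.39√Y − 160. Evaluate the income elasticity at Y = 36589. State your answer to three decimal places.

At Y = 36589: Q = 679.730.
dQ/dY = 4.39/(2√Y) = 0.0114752 at this income.
η = (dQ/dY)·(Y/Q) = 0.0114752 × (36589/679.730) = 0.618.

0.618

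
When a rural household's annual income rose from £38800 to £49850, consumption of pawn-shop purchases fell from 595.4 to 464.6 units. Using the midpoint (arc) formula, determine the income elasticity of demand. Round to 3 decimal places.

ΔQ = 464.6 − 595.4 = -130.8; midpoint Q̄ = (595.4 + 464.6)/2 = 530.
ΔI = 49850 − 38800 = 11050; midpoint Ī = (38800 + 49850)/2 = 44325.
η = (ΔQ/Q̄) ÷ (ΔI/Ī) = (-130.8/530) ÷ (11050/44325) = -0.990.

-0.990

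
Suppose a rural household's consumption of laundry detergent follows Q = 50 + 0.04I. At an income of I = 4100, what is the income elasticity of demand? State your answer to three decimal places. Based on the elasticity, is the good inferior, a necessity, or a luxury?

0.766 (necessity)

At I = 4100: Q = 214.000.
dQ/dI = 0.04.
η = (dQ/dI)·(I/Q) = 0.04 × (4100/214.000) = 0.766.
Since 0 < η < 1, the good is a necessity.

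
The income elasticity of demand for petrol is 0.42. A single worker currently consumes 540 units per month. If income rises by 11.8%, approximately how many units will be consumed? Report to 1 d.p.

%ΔQ ≈ η × %ΔI = 0.42 × 11.8% = 4.956%.
New Q ≈ 540 × (1 + 0.04956) = 566.8.

566.8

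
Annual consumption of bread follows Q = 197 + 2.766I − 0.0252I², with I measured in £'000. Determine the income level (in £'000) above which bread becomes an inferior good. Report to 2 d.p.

54.88

dQ/dI = 2.766 − 0.0504I.
The good is inferior where dQ/dI < 0. Setting dQ/dI = 0 gives I = 2.766 / 0.0504 = 54.88.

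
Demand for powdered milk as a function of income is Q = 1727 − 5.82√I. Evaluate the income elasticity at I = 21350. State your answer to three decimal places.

At I = 21350: Q = 876.603.
dQ/dI = -5.82/(2√I) = -0.0199156 at this income.
η = (dQ/dI)·(I/Q) = -0.0199156 × (21350/876.603) = -0.485.

-0.485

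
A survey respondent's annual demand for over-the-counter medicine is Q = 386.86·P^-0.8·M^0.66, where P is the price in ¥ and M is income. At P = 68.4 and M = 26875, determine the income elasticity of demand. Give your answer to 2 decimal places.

For a multiplicative demand Q = A·P^α·M^β, the income elasticity is β everywhere.
Here β = 0.66, so η = 0.66.

0.66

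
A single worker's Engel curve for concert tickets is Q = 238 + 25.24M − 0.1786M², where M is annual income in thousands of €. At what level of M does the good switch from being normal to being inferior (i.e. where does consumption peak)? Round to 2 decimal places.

70.66

dQ/dM = 25.24 − 0.3572M.
The good is inferior where dQ/dM < 0. Setting dQ/dM = 0 gives M = 25.24 / 0.3572 = 70.66.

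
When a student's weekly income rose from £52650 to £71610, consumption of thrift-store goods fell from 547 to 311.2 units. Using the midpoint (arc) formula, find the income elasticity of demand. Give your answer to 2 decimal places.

-1.80

ΔQ = 311.2 − 547 = -235.8; midpoint Q̄ = (547 + 311.2)/2 = 429.1.
ΔI = 71610 − 52650 = 18960; midpoint Ī = (52650 + 71610)/2 = 62130.
η = (ΔQ/Q̄) ÷ (ΔI/Ī) = (-235.8/429.1) ÷ (18960/62130) = -1.80.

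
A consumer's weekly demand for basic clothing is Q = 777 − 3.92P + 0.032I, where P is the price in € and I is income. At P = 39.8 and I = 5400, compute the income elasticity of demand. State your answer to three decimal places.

At P = 39.8, I = 5400: Q = 793.784.
Holding P constant, ∂Q/∂I = 0.032.
η_I = (∂Q/∂I)·(I/Q) = 0.032 × (5400/793.784) = 0.218.

0.218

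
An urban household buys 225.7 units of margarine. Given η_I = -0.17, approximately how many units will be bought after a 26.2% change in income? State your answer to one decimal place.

215.6

%ΔQ ≈ η × %ΔI = -0.17 × 26.2% = -4.454%.
New Q ≈ 225.7 × (1 − 0.04454) = 215.6.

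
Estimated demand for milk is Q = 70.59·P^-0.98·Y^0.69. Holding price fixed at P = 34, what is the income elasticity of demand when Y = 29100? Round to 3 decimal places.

0.690

For a multiplicative demand Q = A·P^α·Y^β, the income elasticity is β everywhere.
Here β = 0.69, so η = 0.690.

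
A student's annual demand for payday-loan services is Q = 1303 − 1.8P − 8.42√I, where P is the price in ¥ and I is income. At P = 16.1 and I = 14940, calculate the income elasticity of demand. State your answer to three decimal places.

At P = 16.1, I = 14940: Q = 244.849.
Holding P constant, ∂Q/∂I = -8.42/(2√I) = -0.0344435.
η_I = (∂Q/∂I)·(I/Q) = -0.0344435 × (14940/244.849) = -2.102.

-2.102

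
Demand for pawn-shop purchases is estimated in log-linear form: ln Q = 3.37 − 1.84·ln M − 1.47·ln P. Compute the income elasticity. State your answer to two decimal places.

In a log-linear demand, the coefficient on ln M is the income elasticity.
So η = -1.84.

-1.84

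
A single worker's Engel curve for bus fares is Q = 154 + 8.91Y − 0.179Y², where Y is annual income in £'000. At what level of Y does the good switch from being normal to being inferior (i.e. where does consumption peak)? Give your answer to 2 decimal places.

24.89

dQ/dY = 8.91 − 0.358Y.
The good is inferior where dQ/dY < 0. Setting dQ/dY = 0 gives Y = 8.91 / 0.358 = 24.89.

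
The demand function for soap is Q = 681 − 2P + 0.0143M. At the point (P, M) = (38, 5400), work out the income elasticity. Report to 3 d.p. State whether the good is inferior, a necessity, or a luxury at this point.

0.113 (necessity)

At P = 38, M = 5400: Q = 682.220.
Holding P constant, ∂Q/∂M = 0.0143.
η_M = (∂Q/∂M)·(M/Q) = 0.0143 × (5400/682.220) = 0.113.
Since 0 < η < 1, this is a necessity.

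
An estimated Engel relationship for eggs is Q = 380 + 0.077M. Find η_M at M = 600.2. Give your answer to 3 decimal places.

At M = 600.2: Q = 426.215.
dQ/dM = 0.077.
η = (dQ/dM)·(M/Q) = 0.077 × (600.2/426.215) = 0.108.

0.108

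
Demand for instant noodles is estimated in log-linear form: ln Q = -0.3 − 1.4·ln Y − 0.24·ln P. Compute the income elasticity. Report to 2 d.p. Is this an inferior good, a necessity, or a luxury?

-1.40 (inferior good)

In a log-linear demand, the coefficient on ln Y is the income elasticity.
So η = -1.40.
η < 0 ⇒ inferior good.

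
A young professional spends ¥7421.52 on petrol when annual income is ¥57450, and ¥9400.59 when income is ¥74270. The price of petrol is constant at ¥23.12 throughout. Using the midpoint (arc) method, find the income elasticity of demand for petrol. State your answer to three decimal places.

0.921

With a constant price, Q₁ = 7421.52/23.12 = 321.000 and Q₂ = 9400.59/23.12 = 406.600 (equivalently, work directly with expenditure since P cancels).
Midpoint %ΔQ = (9400.59 − 7421.52)/8411.06 = 0.23529; midpoint %ΔI = (74270 − 57450)/65860 = 0.25539.
η = 0.23529 / 0.25539 = 0.921.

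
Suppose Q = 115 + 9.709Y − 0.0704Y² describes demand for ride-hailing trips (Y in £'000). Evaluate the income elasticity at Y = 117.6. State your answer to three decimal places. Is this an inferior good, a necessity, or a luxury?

At Y = 117.6: Q = 283.1633.
dQ/dY = 9.709 − 0.1408Y = -6.84908.
η = (dQ/dY)·(Y/Q) = -6.84908 × (117.6/283.1633) = -2.844.
η < 0 ⇒ inferior good.

-2.844 (inferior good)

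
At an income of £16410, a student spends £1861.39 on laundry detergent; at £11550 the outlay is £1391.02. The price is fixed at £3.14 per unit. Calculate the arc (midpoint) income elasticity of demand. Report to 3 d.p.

0.832

With a constant price, Q₁ = 1861.39/3.14 = 592.799 and Q₂ = 1391.02/3.14 = 443.000 (equivalently, work directly with expenditure since P cancels).
Midpoint %ΔQ = (1391.02 − 1861.39)/1626.21 = -0.28924; midpoint %ΔI = (11550 − 16410)/13980 = -0.34764.
η = -0.28924 / -0.34764 = 0.832.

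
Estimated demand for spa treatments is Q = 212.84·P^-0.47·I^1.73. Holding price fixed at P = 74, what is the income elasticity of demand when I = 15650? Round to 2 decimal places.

For a multiplicative demand Q = A·P^α·I^β, the income elasticity is β everywhere.
Here β = 1.73, so η = 1.73.

1.73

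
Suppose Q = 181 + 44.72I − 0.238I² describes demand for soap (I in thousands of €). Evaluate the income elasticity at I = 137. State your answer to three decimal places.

At I = 137: Q = 1840.6180.
dQ/dI = 44.72 − 0.476I = -20.49200.
η = (dQ/dI)·(I/Q) = -20.49200 × (137/1840.6180) = -1.525.

-1.525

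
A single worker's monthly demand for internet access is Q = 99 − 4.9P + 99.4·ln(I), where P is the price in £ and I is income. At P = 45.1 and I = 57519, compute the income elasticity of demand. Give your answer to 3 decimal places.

0.103

At P = 45.1, I = 57519: Q = 967.421.
Holding P constant, ∂Q/∂I = 99.4/I = 0.00172812.
η_I = (∂Q/∂I)·(I/Q) = 0.00172812 × (57519/967.421) = 0.103.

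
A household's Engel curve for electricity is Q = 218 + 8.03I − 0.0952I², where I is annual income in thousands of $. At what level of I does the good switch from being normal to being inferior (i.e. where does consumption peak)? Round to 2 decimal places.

42.17

dQ/dI = 8.03 − 0.1904I.
The good is inferior where dQ/dI < 0. Setting dQ/dI = 0 gives I = 8.03 / 0.1904 = 42.17.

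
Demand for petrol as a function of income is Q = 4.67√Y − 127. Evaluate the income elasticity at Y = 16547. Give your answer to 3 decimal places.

At Y = 16547: Q = 473.726.
dQ/dY = 4.67/(2√Y) = 0.0181521 at this income.
η = (dQ/dY)·(Y/Q) = 0.0181521 × (16547/473.726) = 0.634.

0.634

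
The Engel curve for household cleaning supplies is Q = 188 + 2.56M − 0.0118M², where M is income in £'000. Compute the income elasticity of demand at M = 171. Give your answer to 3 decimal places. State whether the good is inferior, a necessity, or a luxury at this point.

At M = 171: Q = 280.7162.
dQ/dM = 2.56 − 0.0236M = -1.47560.
η = (dQ/dM)·(M/Q) = -1.47560 × (171/280.7162) = -0.899.
η < 0 ⇒ inferior good.

-0.899 (inferior good)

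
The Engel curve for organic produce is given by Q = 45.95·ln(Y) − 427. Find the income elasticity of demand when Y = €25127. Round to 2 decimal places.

1.19

At Y = 25127: Q = 38.552.
dQ/dY = 45.95/Y = 0.00182871 at this income.
η = (dQ/dY)·(Y/Q) = 0.00182871 × (25127/38.552) = 1.19.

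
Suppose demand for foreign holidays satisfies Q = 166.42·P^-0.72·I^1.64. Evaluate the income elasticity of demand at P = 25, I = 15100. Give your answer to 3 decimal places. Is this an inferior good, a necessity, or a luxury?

For a multiplicative demand Q = A·P^α·I^β, the income elasticity is β everywhere.
Here β = 1.64, so η = 1.640.
Since η > 1, this is a luxury.

1.640 (luxury)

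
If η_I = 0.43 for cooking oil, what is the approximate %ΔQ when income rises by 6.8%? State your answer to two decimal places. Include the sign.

2.92%

%ΔQ ≈ η × %ΔI = 0.43 × 6.8% = 2.92%.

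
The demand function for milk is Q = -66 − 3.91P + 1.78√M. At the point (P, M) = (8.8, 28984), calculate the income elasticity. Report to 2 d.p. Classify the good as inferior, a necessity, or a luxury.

At P = 8.8, M = 28984: Q = 202.631.
Holding P constant, ∂Q/∂M = 1.78/(2√M) = 0.0052277.
η_M = (∂Q/∂M)·(M/Q) = 0.0052277 × (28984/202.631) = 0.75.
Since 0 < η < 1, this is a necessity.

0.75 (necessity)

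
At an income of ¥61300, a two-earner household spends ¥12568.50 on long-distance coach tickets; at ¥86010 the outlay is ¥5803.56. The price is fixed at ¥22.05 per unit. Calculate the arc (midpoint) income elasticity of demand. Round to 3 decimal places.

-2.195

With a constant price, Q₁ = 12568.50/22.05 = 570.000 and Q₂ = 5803.56/22.05 = 263.200 (equivalently, work directly with expenditure since P cancels).
Midpoint %ΔQ = (5803.56 − 12568.50)/9186.03 = -0.73644; midpoint %ΔI = (86010 − 61300)/73655 = 0.33548.
η = -0.73644 / 0.33548 = -2.195.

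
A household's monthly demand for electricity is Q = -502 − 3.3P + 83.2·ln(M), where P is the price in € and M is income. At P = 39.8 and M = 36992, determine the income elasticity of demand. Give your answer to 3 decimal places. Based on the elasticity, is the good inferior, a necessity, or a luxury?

At P = 39.8, M = 36992: Q = 241.796.
Holding P constant, ∂Q/∂M = 83.2/M = 0.00224913.
η_M = (∂Q/∂M)·(M/Q) = 0.00224913 × (36992/241.796) = 0.344.
Since 0 < η < 1, this is a necessity.

0.344 (necessity)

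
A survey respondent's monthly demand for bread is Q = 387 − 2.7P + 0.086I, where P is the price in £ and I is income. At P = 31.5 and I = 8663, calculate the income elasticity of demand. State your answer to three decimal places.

0.712

At P = 31.5, I = 8663: Q = 1046.968.
Holding P constant, ∂Q/∂I = 0.086.
η_I = (∂Q/∂I)·(I/Q) = 0.086 × (8663/1046.968) = 0.712.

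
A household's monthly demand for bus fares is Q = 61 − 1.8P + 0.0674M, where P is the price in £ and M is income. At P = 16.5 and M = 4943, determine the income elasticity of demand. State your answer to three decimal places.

At P = 16.5, M = 4943: Q = 364.458.
Holding P constant, ∂Q/∂M = 0.0674.
η_M = (∂Q/∂M)·(M/Q) = 0.0674 × (4943/364.458) = 0.914.

0.914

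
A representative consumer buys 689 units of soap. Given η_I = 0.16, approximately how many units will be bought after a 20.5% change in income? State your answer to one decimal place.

%ΔQ ≈ η × %ΔI = 0.16 × 20.5% = 3.28%.
New Q ≈ 689 × (1 + 0.0328) = 711.6.

711.6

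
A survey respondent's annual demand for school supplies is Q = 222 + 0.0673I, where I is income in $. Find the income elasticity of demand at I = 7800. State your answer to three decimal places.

0.703

At I = 7800: Q = 746.940.
dQ/dI = 0.0673.
η = (dQ/dI)·(I/Q) = 0.0673 × (7800/746.940) = 0.703.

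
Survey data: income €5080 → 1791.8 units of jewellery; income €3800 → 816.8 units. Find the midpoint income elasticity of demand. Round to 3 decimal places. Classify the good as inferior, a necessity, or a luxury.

ΔQ = 816.8 − 1791.8 = -975; midpoint Q̄ = (1791.8 + 816.8)/2 = 1304.3.
ΔI = 3800 − 5080 = -1280; midpoint Ī = (5080 + 3800)/2 = 4440.
η = (ΔQ/Q̄) ÷ (ΔI/Ī) = (-975/1304.3) ÷ (-1280/4440) = 2.593.
η > 1 ⇒ luxury.

2.593 (luxury)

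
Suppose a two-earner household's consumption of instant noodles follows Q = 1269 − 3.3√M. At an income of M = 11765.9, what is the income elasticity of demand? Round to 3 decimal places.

At M = 11765.9: Q = 911.047.
dQ/dM = -3.3/(2√M) = -0.0152115 at this income.
η = (dQ/dM)·(M/Q) = -0.0152115 × (11765.9/911.047) = -0.196.

-0.196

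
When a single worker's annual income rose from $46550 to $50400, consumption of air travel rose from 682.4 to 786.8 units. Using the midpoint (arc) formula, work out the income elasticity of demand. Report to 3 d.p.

ΔQ = 786.8 − 682.4 = 104.4; midpoint Q̄ = (682.4 + 786.8)/2 = 734.6.
ΔI = 50400 − 46550 = 3850; midpoint Ī = (46550 + 50400)/2 = 48475.
η = (ΔQ/Q̄) ÷ (ΔI/Ī) = (104.4/734.6) ÷ (3850/48475) = 1.789.

1.789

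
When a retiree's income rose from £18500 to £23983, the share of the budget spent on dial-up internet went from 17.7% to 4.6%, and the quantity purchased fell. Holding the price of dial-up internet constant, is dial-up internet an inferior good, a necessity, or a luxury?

inferior good

Quantity demanded falls as income rises, so η < 0.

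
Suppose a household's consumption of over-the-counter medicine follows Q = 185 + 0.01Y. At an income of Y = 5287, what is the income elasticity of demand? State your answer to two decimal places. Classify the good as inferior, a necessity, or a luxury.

At Y = 5287: Q = 237.870.
dQ/dY = 0.01.
η = (dQ/dY)·(Y/Q) = 0.01 × (5287/237.870) = 0.22.
Since 0 < η < 1, the good is a necessity.

0.22 (necessity)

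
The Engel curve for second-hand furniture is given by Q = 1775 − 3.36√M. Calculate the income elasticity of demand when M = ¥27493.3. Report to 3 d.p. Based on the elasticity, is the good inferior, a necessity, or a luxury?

-0.229 (inferior good)

At M = 27493.3: Q = 1217.875.
dQ/dM = -3.36/(2√M) = -0.010132 at this income.
η = (dQ/dM)·(M/Q) = -0.010132 × (27493.3/1217.875) = -0.229.
Since η < 0, the good is an inferior good.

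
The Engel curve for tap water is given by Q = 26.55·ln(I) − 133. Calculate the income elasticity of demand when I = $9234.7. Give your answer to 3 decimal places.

0.243

At I = 9234.7: Q = 109.421.
dQ/dI = 26.55/I = 0.00287503 at this income.
η = (dQ/dI)·(I/Q) = 0.00287503 × (9234.7/109.421) = 0.243.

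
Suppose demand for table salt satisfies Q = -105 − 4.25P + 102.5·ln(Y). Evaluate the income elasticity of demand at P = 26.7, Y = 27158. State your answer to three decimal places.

0.124

At P = 26.7, Y = 27158: Q = 827.991.
Holding P constant, ∂Q/∂Y = 102.5/Y = 0.00377421.
η_Y = (∂Q/∂Y)·(Y/Q) = 0.00377421 × (27158/827.991) = 0.124.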